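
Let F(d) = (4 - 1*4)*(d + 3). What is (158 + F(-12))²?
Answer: 24964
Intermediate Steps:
F(d) = 0 (F(d) = (4 - 4)*(3 + d) = 0*(3 + d) = 0)
(158 + F(-12))² = (158 + 0)² = 158² = 24964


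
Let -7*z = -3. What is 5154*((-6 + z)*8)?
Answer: -1608048/7 ≈ -2.2972e+5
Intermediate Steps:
z = 3/7 (z = -1/7*(-3) = 3/7 ≈ 0.42857)
5154*((-6 + z)*8) = 5154*((-6 + 3/7)*8) = 5154*(-39/7*8) = 5154*(-312/7) = -1608048/7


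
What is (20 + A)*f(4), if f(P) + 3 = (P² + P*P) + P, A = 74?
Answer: 3102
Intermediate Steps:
f(P) = -3 + P + 2*P² (f(P) = -3 + ((P² + P*P) + P) = -3 + ((P² + P²) + P) = -3 + (2*P² + P) = -3 + (P + 2*P²) = -3 + P + 2*P²)
(20 + A)*f(4) = (20 + 74)*(-3 + 4 + 2*4²) = 94*(-3 + 4 + 2*16) = 94*(-3 + 4 + 32) = 94*33 = 3102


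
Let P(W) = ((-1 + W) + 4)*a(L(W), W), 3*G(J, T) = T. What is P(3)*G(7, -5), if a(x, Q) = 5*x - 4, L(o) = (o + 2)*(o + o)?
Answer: -1460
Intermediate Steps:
G(J, T) = T/3
L(o) = 2*o*(2 + o) (L(o) = (2 + o)*(2*o) = 2*o*(2 + o))
a(x, Q) = -4 + 5*x
P(W) = (-4 + 10*W*(2 + W))*(3 + W) (P(W) = ((-1 + W) + 4)*(-4 + 5*(2*W*(2 + W))) = (3 + W)*(-4 + 10*W*(2 + W)) = (-4 + 10*W*(2 + W))*(3 + W))
P(3)*G(7, -5) = (2*(-2 + 5*3*(2 + 3))*(3 + 3))*((⅓)*(-5)) = (2*(-2 + 5*3*5)*6)*(-5/3) = (2*(-2 + 75)*6)*(-5/3) = (2*73*6)*(-5/3) = 876*(-5/3) = -1460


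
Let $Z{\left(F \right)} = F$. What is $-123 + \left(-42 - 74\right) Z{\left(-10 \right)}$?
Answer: $1037$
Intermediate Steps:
$-123 + \left(-42 - 74\right) Z{\left(-10 \right)} = -123 + \left(-42 - 74\right) \left(-10\right) = -123 - -1160 = -123 + 1160 = 1037$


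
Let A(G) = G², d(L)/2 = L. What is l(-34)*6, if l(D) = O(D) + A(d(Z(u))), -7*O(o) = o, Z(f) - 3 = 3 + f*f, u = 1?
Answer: 8436/7 ≈ 1205.1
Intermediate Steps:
Z(f) = 6 + f² (Z(f) = 3 + (3 + f*f) = 3 + (3 + f²) = 6 + f²)
d(L) = 2*L
O(o) = -o/7
l(D) = 196 - D/7 (l(D) = -D/7 + (2*(6 + 1²))² = -D/7 + (2*(6 + 1))² = -D/7 + (2*7)² = -D/7 + 14² = -D/7 + 196 = 196 - D/7)
l(-34)*6 = (196 - ⅐*(-34))*6 = (196 + 34/7)*6 = (1406/7)*6 = 8436/7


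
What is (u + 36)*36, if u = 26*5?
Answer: 5976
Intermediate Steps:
u = 130
(u + 36)*36 = (130 + 36)*36 = 166*36 = 5976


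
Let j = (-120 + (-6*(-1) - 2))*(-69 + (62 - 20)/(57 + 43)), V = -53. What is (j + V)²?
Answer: 39028768249/625 ≈ 6.2446e+7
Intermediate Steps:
j = 198882/25 (j = (-120 + (6 - 2))*(-69 + 42/100) = (-120 + 4)*(-69 + 42*(1/100)) = -116*(-69 + 21/50) = -116*(-3429/50) = 198882/25 ≈ 7955.3)
(j + V)² = (198882/25 - 53)² = (197557/25)² = 39028768249/625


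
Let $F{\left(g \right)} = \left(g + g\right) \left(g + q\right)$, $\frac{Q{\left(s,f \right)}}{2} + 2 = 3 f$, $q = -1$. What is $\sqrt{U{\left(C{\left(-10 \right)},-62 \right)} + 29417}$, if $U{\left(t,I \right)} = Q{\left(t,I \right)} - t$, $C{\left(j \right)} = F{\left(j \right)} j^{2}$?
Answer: $\sqrt{7041} \approx 83.911$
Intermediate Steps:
$Q{\left(s,f \right)} = -4 + 6 f$ ($Q{\left(s,f \right)} = -4 + 2 \cdot 3 f = -4 + 6 f$)
$F{\left(g \right)} = 2 g \left(-1 + g\right)$ ($F{\left(g \right)} = \left(g + g\right) \left(g - 1\right) = 2 g \left(-1 + g\right)$)
$C{\left(j \right)} = 2 j^{3} \left(-1 + j\right)$ ($C{\left(j \right)} = 2 j \left(-1 + j\right) j^{2} = 2 j^{3} \left(-1 + j\right)$)
$U{\left(t,I \right)} = -4 - t + 6 I$ ($U{\left(t,I \right)} = \left(-4 + 6 I\right) - t = -4 - t + 6 I$)
$\sqrt{U{\left(C{\left(-10 \right)},-62 \right)} + 29417} = \sqrt{\left(-4 - 2 \left(-10\right)^{3} \left(-1 - 10\right) + 6 \left(-62\right)\right) + 29417} = \sqrt{\left(-4 - 2 \left(-1000\right) \left(-11\right) - 372\right) + 29417} = \sqrt{\left(-4 - 22000 - 372\right) + 29417} = \sqrt{-22376 + 29417} = \sqrt{7041}$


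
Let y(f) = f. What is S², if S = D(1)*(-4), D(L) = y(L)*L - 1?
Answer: 0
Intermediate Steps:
D(L) = -1 + L² (D(L) = L*L - 1 = L² - 1 = -1 + L²)
S = 0 (S = (-1 + 1²)*(-4) = (-1 + 1)*(-4) = 0*(-4) = 0)
S² = 0² = 0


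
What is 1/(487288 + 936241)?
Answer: 1/1423529 ≈ 7.0248e-7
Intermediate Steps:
1/(487288 + 936241) = 1/1423529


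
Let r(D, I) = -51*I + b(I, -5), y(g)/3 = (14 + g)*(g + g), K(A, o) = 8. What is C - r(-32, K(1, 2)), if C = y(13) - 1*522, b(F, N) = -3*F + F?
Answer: 2008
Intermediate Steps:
b(F, N) = -2*F
y(g) = 6*g*(14 + g) (y(g) = 3*((14 + g)*(g + g)) = 3*((14 + g)*(2*g)) = 3*(2*g*(14 + g)) = 6*g*(14 + g))
r(D, I) = -53*I (r(D, I) = -51*I - 2*I = -53*I)
C = 1584 (C = 6*13*(14 + 13) - 1*522 = 6*13*27 - 522 = 2106 - 522 = 1584)
C - r(-32, K(1, 2)) = 1584 - (-53)*8 = 1584 - 1*(-424) = 1584 + 424 = 2008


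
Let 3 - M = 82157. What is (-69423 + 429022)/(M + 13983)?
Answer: -359599/68171 ≈ -5.2750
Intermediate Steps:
M = -82154 (M = 3 - 1*82157 = 3 - 82157 = -82154)
(-69423 + 429022)/(M + 13983) = (-69423 + 429022)/(-82154 + 13983) = 359599/(-68171) = 359599*(-1/68171) = -359599/68171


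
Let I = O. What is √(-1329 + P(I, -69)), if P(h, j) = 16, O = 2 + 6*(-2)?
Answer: I*√1313 ≈ 36.235*I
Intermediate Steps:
O = -10 (O = 2 - 12 = -10)
I = -10
√(-1329 + P(I, -69)) = √(-1329 + 16) = √(-1313) = I*√1313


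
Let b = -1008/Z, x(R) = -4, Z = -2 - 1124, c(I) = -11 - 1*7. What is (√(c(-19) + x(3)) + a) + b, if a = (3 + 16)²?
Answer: 203747/563 + I*√22 ≈ 361.9 + 4.6904*I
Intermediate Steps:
c(I) = -18 (c(I) = -11 - 7 = -18)
Z = -1126
b = 504/563 (b = -1008/(-1126) = -1008*(-1/1126) = 504/563 ≈ 0.89520)
a = 361 (a = 19² = 361)
(√(c(-19) + x(3)) + a) + b = (√(-18 - 4) + 361) + 504/563 = (√(-22) + 361) + 504/563 = (I*√22 + 361) + 504/563 = (361 + I*√22) + 504/563 = 203747/563 + I*√22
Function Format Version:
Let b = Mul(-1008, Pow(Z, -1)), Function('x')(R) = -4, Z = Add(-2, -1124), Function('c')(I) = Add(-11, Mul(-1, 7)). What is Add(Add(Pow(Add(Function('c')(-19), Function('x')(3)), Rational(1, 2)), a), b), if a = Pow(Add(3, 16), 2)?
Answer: Add(Rational(203747, 563), Mul(I, Pow(22, Rational(1, 2)))) ≈ Add(361.90, Mul(4.6904, I))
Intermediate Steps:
Function('c')(I) = -18 (Function('c')(I) = Add(-11, -7) = -18)
Z = -1126
b = Rational(504, 563) (b = Mul(-1008, Pow(-1126, -1)) = Mul(-1008, Rational(-1, 1126)) = Rational(504, 563) ≈ 0.89520)
a = 361 (a = Pow(19, 2) = 361)
Add(Add(Pow(Add(Function('c')(-19), Function('x')(3)), Rational(1, 2)), a), b) = Add(Add(Pow(Add(-18, -4), Rational(1, 2)), 361), Rational(504, 563)) = Add(Add(Pow(-22, Rational(1, 2)), 361), Rational(504, 563)) = Add(Add(Mul(I, Pow(22, Rational(1, 2))), 361), Rational(504, 563)) = Add(Add(361, Mul(I, Pow(22, Rational(1, 2)))), Rational(504, 563)) = Add(Rational(203747, 563), Mul(I, Pow(22, Rational(1, 2))))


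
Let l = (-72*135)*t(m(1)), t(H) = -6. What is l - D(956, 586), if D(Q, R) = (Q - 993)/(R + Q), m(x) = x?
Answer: 89929477/1542 ≈ 58320.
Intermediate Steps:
D(Q, R) = (-993 + Q)/(Q + R)
l = 58320 (l = -72*135*(-6) = -9720*(-6) = 58320)
l - D(956, 586) = 58320 - (-993 + 956)/(956 + 586) = 58320 - (-37)/1542 = 58320 - 1*(-37/1542) = 58320 + 37/1542 = 89929477/1542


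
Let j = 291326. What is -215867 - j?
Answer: -507193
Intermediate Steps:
-215867 - j = -215867 - 1*291326 = -215867 - 291326 = -507193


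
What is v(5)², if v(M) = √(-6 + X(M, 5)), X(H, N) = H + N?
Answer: 4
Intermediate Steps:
v(M) = √(-1 + M) (v(M) = √(-6 + (M + 5)) = √(-6 + (5 + M)) = √(-1 + M))
v(5)² = (√(-1 + 5))² = (√4)² = 2² = 4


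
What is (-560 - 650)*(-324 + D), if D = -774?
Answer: 1328580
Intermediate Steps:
(-560 - 650)*(-324 + D) = (-560 - 650)*(-324 - 774) = -1210*(-1098) = 1328580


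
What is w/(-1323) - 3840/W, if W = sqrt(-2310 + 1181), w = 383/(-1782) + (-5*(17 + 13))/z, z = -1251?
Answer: 23537/327704454 + 3840*I*sqrt(1129)/1129 ≈ 7.1824e-5 + 114.28*I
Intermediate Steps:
w = -23537/247698 (w = 383/(-1782) - 5*(17 + 13)/(-1251) = 383*(-1/1782) - 5*30*(-1/1251) = -383/1782 - 150*(-1/1251) = -383/1782 + 50/417 = -23537/247698 ≈ -0.095023)
W = I*sqrt(1129) (W = sqrt(-1129) = I*sqrt(1129) ≈ 33.601*I)
w/(-1323) - 3840/W = -23537/247698/(-1323) - 3840*(-I*sqrt(1129)/1129) = -23537/247698*(-1/1323) - (-3840)*I*sqrt(1129)/1129 = 23537/327704454 + 3840*I*sqrt(1129)/1129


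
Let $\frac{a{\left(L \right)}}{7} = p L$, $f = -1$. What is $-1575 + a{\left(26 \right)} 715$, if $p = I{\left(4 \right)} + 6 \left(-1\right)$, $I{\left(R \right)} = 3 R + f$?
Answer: $649075$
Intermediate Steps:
$I{\left(R \right)} = -1 + 3 R$ ($I{\left(R \right)} = 3 R - 1 = -1 + 3 R$)
$p = 5$ ($p = \left(-1 + 3 \cdot 4\right) + 6 \left(-1\right) = \left(-1 + 12\right) - 6 = 11 - 6 = 5$)
$a{\left(L \right)} = 35 L$ ($a{\left(L \right)} = 7 \cdot 5 L = 35 L$)
$-1575 + a{\left(26 \right)} 715 = -1575 + 35 \cdot 26 \cdot 715 = -1575 + 910 \cdot 715 = -1575 + 650650 = 649075$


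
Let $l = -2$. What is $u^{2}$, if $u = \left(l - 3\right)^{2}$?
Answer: $625$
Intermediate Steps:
$u = 25$ ($u = \left(-2 - 3\right)^{2} = \left(-5\right)^{2} = 25$)
$u^{2} = 25^{2} = 625$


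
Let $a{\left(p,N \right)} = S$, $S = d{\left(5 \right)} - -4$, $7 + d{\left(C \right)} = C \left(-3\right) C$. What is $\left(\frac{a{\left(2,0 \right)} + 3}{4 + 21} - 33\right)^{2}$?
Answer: $1296$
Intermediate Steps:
$d{\left(C \right)} = -7 - 3 C^{2}$ ($d{\left(C \right)} = -7 + C \left(-3\right) C = -7 + - 3 C C = -7 - 3 C^{2}$)
$S = -78$ ($S = \left(-7 - 3 \cdot 5^{2}\right) - -4 = \left(-7 - 75\right) + 4 = -82 + 4 = -78$)
$a{\left(p,N \right)} = -78$
$\left(\frac{a{\left(2,0 \right)} + 3}{4 + 21} - 33\right)^{2} = \left(\frac{-78 + 3}{4 + 21} - 33\right)^{2} = \left(- \frac{75}{25} - 33\right)^{2} = \left(\left(-75\right) \frac{1}{25} - 33\right)^{2} = \left(-3 - 33\right)^{2} = \left(-36\right)^{2} = 1296$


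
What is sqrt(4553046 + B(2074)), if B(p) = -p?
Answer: 2*sqrt(1137743) ≈ 2133.3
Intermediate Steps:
sqrt(4553046 + B(2074)) = sqrt(4553046 - 1*2074) = sqrt(4553046 - 2074) = sqrt(4550972) = 2*sqrt(1137743)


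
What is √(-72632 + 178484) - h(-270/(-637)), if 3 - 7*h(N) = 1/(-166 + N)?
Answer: -317053/738304 + 2*√26463 ≈ 324.92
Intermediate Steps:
h(N) = 3/7 - 1/(7*(-166 + N))
√(-72632 + 178484) - h(-270/(-637)) = √(-72632 + 178484) - (-499 + 3*(-270/(-637)))/(7*(-166 - 270/(-637))) = √105852 - (-499 + 3*(-270*(-1/637)))/(7*(-166 - 270*(-1/637))) = 2*√26463 - (-499 + 3*(270/637))/(7*(-166 + 270/637)) = 2*√26463 - (-499 + 810/637)/(7*(-105472/637)) = 2*√26463 - (-637)*(-317053)/(7*105472*637) = 2*√26463 - 1*317053/738304 = 2*√26463 - 317053/738304 = -317053/738304 + 2*√26463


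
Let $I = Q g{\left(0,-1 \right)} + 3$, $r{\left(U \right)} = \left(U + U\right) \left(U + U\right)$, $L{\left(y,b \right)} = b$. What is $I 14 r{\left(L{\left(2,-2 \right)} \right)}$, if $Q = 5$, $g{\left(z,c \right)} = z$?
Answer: $672$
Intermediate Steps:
$r{\left(U \right)} = 4 U^{2}$ ($r{\left(U \right)} = 2 U 2 U = 4 U^{2}$)
$I = 3$ ($I = 5 \cdot 0 + 3 = 0 + 3 = 3$)
$I 14 r{\left(L{\left(2,-2 \right)} \right)} = 3 \cdot 14 \cdot 4 \left(-2\right)^{2} = 42 \cdot 4 \cdot 4 = 42 \cdot 16 = 672$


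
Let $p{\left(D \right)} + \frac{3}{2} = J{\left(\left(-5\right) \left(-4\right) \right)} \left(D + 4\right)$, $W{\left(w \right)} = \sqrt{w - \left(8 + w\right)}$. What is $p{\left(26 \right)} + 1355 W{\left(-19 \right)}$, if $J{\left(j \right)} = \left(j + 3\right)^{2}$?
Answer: $\frac{31737}{2} + 2710 i \sqrt{2} \approx 15869.0 + 3832.5 i$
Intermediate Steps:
$J{\left(j \right)} = \left(3 + j\right)^{2}$
$W{\left(w \right)} = 2 i \sqrt{2}$ ($W{\left(w \right)} = \sqrt{-8} = 2 i \sqrt{2}$)
$p{\left(D \right)} = \frac{4229}{2} + 529 D$ ($p{\left(D \right)} = - \frac{3}{2} + \left(3 - -20\right)^{2} \left(D + 4\right) = - \frac{3}{2} + \left(3 + 20\right)^{2} \left(4 + D\right) = - \frac{3}{2} + 23^{2} \left(4 + D\right) = - \frac{3}{2} + 529 \left(4 + D\right) = - \frac{3}{2} + \left(2116 + 529 D\right) = \frac{4229}{2} + 529 D$)
$p{\left(26 \right)} + 1355 W{\left(-19 \right)} = \left(\frac{4229}{2} + 529 \cdot 26\right) + 1355 \cdot 2 i \sqrt{2} = \left(\frac{4229}{2} + 13754\right) + 2710 i \sqrt{2} = \frac{31737}{2} + 2710 i \sqrt{2}$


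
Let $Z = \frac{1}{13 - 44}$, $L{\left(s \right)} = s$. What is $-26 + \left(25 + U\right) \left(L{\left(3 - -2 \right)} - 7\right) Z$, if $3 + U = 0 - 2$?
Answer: $- \frac{766}{31} \approx -24.71$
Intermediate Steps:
$U = -5$ ($U = -3 + \left(0 - 2\right) = -3 - 2 = -5$)
$Z = - \frac{1}{31}$ ($Z = \frac{1}{-31} = - \frac{1}{31} \approx -0.032258$)
$-26 + \left(25 + U\right) \left(L{\left(3 - -2 \right)} - 7\right) Z = -26 + \left(25 - 5\right) \left(\left(3 - -2\right) - 7\right) \left(- \frac{1}{31}\right) = -26 + 20 \left(\left(3 + 2\right) - 7\right) \left(- \frac{1}{31}\right) = -26 + 20 \left(5 - 7\right) \left(- \frac{1}{31}\right) = -26 + 20 \left(-2\right) \left(- \frac{1}{31}\right) = -26 - - \frac{40}{31} = -26 + \frac{40}{31} = - \frac{766}{31}$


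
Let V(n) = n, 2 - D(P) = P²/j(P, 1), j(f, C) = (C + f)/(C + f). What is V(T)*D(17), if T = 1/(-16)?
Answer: 287/16 ≈ 17.938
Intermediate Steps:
j(f, C) = 1
T = -1/16 ≈ -0.062500
D(P) = 2 - P² (D(P) = 2 - P²/1 = 2 - P²)
V(T)*D(17) = -(2 - 1*17²)/16 = -(2 - 1*289)/16 = -(2 - 289)/16 = -1/16*(-287) = 287/16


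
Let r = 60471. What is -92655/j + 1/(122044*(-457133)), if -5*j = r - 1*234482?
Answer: -25846269695109311/9708132827986372 ≈ -2.6623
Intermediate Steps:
j = 174011/5 (j = -(60471 - 1*234482)/5 = -(60471 - 234482)/5 = -1/5*(-174011) = 174011/5 ≈ 34802.)
-92655/j + 1/(122044*(-457133)) = -92655/174011/5 + 1/(122044*(-457133)) = -92655*5/174011 + (1/122044)*(-1/457133) = -463275/174011 - 1/55790339852 = -25846269695109311/9708132827986372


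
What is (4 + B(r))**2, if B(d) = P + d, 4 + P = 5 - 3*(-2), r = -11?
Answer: 0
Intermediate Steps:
P = 7 (P = -4 + (5 - 3*(-2)) = -4 + (5 + 6) = -4 + 11 = 7)
B(d) = 7 + d
(4 + B(r))**2 = (4 + (7 - 11))**2 = (4 - 4)**2 = 0**2 = 0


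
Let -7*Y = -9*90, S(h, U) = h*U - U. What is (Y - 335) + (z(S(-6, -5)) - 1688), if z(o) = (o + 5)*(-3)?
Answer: -14191/7 ≈ -2027.3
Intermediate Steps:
S(h, U) = -U + U*h (S(h, U) = U*h - U = -U + U*h)
z(o) = -15 - 3*o (z(o) = (5 + o)*(-3) = -15 - 3*o)
Y = 810/7 (Y = -(-9)*90/7 = -1/7*(-810) = 810/7 ≈ 115.71)
(Y - 335) + (z(S(-6, -5)) - 1688) = (810/7 - 335) + ((-15 - (-15)*(-1 - 6)) - 1688) = -1535/7 + ((-15 - (-15)*(-7)) - 1688) = -1535/7 + ((-15 - 3*35) - 1688) = -1535/7 + ((-15 - 105) - 1688) = -1535/7 + (-120 - 1688) = -1535/7 - 1808 = -14191/7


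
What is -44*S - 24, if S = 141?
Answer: -6228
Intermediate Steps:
-44*S - 24 = -44*141 - 24 = -6204 - 24 = -6228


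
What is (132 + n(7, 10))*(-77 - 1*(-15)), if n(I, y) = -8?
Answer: -7688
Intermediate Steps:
(132 + n(7, 10))*(-77 - 1*(-15)) = (132 - 8)*(-77 - 1*(-15)) = 124*(-77 + 15) = 124*(-62) = -7688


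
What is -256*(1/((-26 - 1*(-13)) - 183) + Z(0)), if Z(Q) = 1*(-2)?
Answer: 25152/49 ≈ 513.31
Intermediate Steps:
Z(Q) = -2
-256*(1/((-26 - 1*(-13)) - 183) + Z(0)) = -256*(1/((-26 - 1*(-13)) - 183) - 2) = -256*(1/((-26 + 13) - 183) - 2) = -256*(1/(-13 - 183) - 2) = -256*(1/(-196) - 2) = -256*(-1/196 - 2) = -256*(-393/196) = 25152/49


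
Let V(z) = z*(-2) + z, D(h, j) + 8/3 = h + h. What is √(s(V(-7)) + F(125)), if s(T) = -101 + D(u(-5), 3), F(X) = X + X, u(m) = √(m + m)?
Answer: √(1317 + 18*I*√10)/3 ≈ 12.1 + 0.26135*I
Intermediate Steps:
u(m) = √2*√m (u(m) = √(2*m) = √2*√m)
F(X) = 2*X
D(h, j) = -8/3 + 2*h (D(h, j) = -8/3 + (h + h) = -8/3 + 2*h)
V(z) = -z (V(z) = -2*z + z = -z)
s(T) = -311/3 + 2*I*√10 (s(T) = -101 + (-8/3 + 2*(√2*√(-5))) = -101 + (-8/3 + 2*(√2*(I*√5))) = -101 + (-8/3 + 2*(I*√10)) = -101 + (-8/3 + 2*I*√10) = -311/3 + 2*I*√10)
√(s(V(-7)) + F(125)) = √((-311/3 + 2*I*√10) + 2*125) = √((-311/3 + 2*I*√10) + 250) = √(439/3 + 2*I*√10)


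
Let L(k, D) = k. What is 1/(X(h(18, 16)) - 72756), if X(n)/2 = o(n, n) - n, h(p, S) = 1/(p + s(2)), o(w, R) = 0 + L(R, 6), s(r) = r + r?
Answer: -1/72756 ≈ -1.3745e-5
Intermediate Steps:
s(r) = 2*r
o(w, R) = R (o(w, R) = 0 + R = R)
h(p, S) = 1/(4 + p) (h(p, S) = 1/(p + 2*2) = 1/(p + 4) = 1/(4 + p))
X(n) = 0 (X(n) = 2*(n - n) = 2*0 = 0)
1/(X(h(18, 16)) - 72756) = 1/(0 - 72756) = 1/(-72756) = -1/72756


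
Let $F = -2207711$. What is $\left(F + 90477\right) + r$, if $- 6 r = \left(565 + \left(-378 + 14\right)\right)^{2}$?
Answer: $- \frac{4247935}{2} \approx -2.124 \cdot 10^{6}$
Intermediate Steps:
$r = - \frac{13467}{2}$ ($r = - \frac{\left(565 + \left(-378 + 14\right)\right)^{2}}{6} = - \frac{\left(565 - 364\right)^{2}}{6} = - \frac{201^{2}}{6} = \left(- \frac{1}{6}\right) 40401 = - \frac{13467}{2} \approx -6733.5$)
$\left(F + 90477\right) + r = \left(-2207711 + 90477\right) - \frac{13467}{2} = -2117234 - \frac{13467}{2} = - \frac{4247935}{2}$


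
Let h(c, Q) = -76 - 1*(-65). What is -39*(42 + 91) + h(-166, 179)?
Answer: -5198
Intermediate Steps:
h(c, Q) = -11 (h(c, Q) = -76 + 65 = -11)
-39*(42 + 91) + h(-166, 179) = -39*(42 + 91) - 11 = -39*133 - 11 = -5187 - 11 = -5198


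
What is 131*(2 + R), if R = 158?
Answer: 20960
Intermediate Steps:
131*(2 + R) = 131*(2 + 158) = 131*160 = 20960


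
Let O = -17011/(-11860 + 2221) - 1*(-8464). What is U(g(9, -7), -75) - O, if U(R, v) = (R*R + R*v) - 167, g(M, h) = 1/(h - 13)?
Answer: -33270019861/3855600 ≈ -8629.0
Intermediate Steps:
g(M, h) = 1/(-13 + h)
U(R, v) = -167 + R**2 + R*v (U(R, v) = (R**2 + R*v) - 167 = -167 + R**2 + R*v)
O = 81601507/9639 (O = -17011/(-9639) + 8464 = -17011*(-1/9639) + 8464 = 17011/9639 + 8464 = 81601507/9639 ≈ 8465.8)
U(g(9, -7), -75) - O = (-167 + (1/(-13 - 7))**2 - 75/(-13 - 7)) - 1*81601507/9639 = (-167 + (1/(-20))**2 - 75/(-20)) - 81601507/9639 = (-167 + (-1/20)**2 - 1/20*(-75)) - 81601507/9639 = (-167 + 1/400 + 15/4) - 81601507/9639 = -65299/400 - 81601507/9639 = -33270019861/3855600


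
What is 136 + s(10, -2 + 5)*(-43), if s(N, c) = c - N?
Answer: 437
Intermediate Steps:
136 + s(10, -2 + 5)*(-43) = 136 + ((-2 + 5) - 1*10)*(-43) = 136 + (3 - 10)*(-43) = 136 - 7*(-43) = 136 + 301 = 437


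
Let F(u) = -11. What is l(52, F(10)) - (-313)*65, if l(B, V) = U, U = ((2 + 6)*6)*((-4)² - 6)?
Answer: 20825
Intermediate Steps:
U = 480 (U = (8*6)*(16 - 6) = 48*10 = 480)
l(B, V) = 480
l(52, F(10)) - (-313)*65 = 480 - (-313)*65 = 480 - 1*(-20345) = 480 + 20345 = 20825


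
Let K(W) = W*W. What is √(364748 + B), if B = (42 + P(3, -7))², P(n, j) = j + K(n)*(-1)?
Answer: 4*√22839 ≈ 604.50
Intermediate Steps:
K(W) = W²
P(n, j) = j - n² (P(n, j) = j + n²*(-1) = j - n²)
B = 676 (B = (42 + (-7 - 1*3²))² = (42 + (-7 - 1*9))² = (42 + (-7 - 9))² = (42 - 16)² = 26² = 676)
√(364748 + B) = √(364748 + 676) = √365424 = 4*√22839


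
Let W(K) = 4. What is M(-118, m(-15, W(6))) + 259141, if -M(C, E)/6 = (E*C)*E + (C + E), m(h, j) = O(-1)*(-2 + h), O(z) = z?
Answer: 464359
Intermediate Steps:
m(h, j) = 2 - h (m(h, j) = -(-2 + h) = 2 - h)
M(C, E) = -6*C - 6*E - 6*C*E² (M(C, E) = -6*((E*C)*E + (C + E)) = -6*((C*E)*E + (C + E)) = -6*(C*E² + (C + E)) = -6*(C + E + C*E²) = -6*C - 6*E - 6*C*E²)
M(-118, m(-15, W(6))) + 259141 = (-6*(-118) - 6*(2 - 1*(-15)) - 6*(-118)*(2 - 1*(-15))²) + 259141 = (708 - 6*(2 + 15) - 6*(-118)*(2 + 15)²) + 259141 = (708 - 6*17 - 6*(-118)*17²) + 259141 = (708 - 102 - 6*(-118)*289) + 259141 = (708 - 102 + 204612) + 259141 = 205218 + 259141 = 464359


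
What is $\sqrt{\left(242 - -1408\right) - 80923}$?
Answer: $i \sqrt{79273} \approx 281.55 i$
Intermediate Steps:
$\sqrt{\left(242 - -1408\right) - 80923} = \sqrt{\left(242 + 1408\right) - 80923} = \sqrt{1650 - 80923} = \sqrt{-79273} = i \sqrt{79273}$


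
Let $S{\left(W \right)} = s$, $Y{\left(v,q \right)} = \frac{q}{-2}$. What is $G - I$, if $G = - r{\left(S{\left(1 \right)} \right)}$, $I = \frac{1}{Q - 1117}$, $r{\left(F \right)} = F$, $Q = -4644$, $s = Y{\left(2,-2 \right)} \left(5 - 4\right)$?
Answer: $- \frac{5760}{5761} \approx -0.99983$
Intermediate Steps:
$Y{\left(v,q \right)} = - \frac{q}{2}$ ($Y{\left(v,q \right)} = q \left(- \frac{1}{2}\right) = - \frac{q}{2}$)
$s = 1$ ($s = \left(- \frac{1}{2}\right) \left(-2\right) \left(5 - 4\right) = 1 \cdot 1 = 1$)
$S{\left(W \right)} = 1$
$I = - \frac{1}{5761}$ ($I = \frac{1}{-4644 - 1117} = \frac{1}{-5761} = - \frac{1}{5761} \approx -0.00017358$)
$G = -1$ ($G = \left(-1\right) 1 = -1$)
$G - I = -1 - - \frac{1}{5761} = -1 + \frac{1}{5761} = - \frac{5760}{5761}$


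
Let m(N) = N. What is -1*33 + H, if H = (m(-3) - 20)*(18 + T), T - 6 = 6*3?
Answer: -999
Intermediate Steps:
T = 24 (T = 6 + 6*3 = 6 + 18 = 24)
H = -966 (H = (-3 - 20)*(18 + 24) = -23*42 = -966)
-1*33 + H = -1*33 - 966 = -33 - 966 = -999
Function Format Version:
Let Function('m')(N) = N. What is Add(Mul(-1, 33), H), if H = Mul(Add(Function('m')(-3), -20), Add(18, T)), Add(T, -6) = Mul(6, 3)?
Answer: -999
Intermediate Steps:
T = 24 (T = Add(6, Mul(6, 3)) = Add(6, 18) = 24)
H = -966 (H = Mul(Add(-3, -20), Add(18, 24)) = Mul(-23, 42) = -966)
Add(Mul(-1, 33), H) = Add(Mul(-1, 33), -966) = Add(-33, -966) = -999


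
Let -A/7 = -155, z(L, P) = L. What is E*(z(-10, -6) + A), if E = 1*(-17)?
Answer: -18275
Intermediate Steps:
E = -17
A = 1085 (A = -7*(-155) = 1085)
E*(z(-10, -6) + A) = -17*(-10 + 1085) = -17*1075 = -18275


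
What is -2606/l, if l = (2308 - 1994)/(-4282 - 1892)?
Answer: 8044722/157 ≈ 51240.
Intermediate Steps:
l = -157/3087 (l = 314/(-6174) = 314*(-1/6174) = -157/3087 ≈ -0.050858)
-2606/l = -2606/(-157/3087) = -2606*(-3087/157) = 8044722/157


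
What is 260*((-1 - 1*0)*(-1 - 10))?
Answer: 2860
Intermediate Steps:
260*((-1 - 1*0)*(-1 - 10)) = 260*((-1 + 0)*(-11)) = 260*(-1*(-11)) = 260*11 = 2860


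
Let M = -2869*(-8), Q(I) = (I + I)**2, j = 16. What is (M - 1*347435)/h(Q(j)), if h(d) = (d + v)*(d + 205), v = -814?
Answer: -108161/86030 ≈ -1.2572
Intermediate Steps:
Q(I) = 4*I**2 (Q(I) = (2*I)**2 = 4*I**2)
M = 22952
h(d) = (-814 + d)*(205 + d) (h(d) = (d - 814)*(d + 205) = (-814 + d)*(205 + d))
(M - 1*347435)/h(Q(j)) = (22952 - 1*347435)/(-166870 + (4*16**2)**2 - 2436*16**2) = (22952 - 347435)/(-166870 + (4*256)**2 - 2436*256) = -324483/(-166870 + 1024**2 - 609*1024) = -324483/(-166870 + 1048576 - 623616) = -324483/258090 = -324483*1/258090 = -108161/86030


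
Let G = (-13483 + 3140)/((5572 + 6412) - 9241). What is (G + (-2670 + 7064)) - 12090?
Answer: -21120471/2743 ≈ -7699.8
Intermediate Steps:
G = -10343/2743 (G = -10343/(11984 - 9241) = -10343/2743 ≈ -3.7707)
(G + (-2670 + 7064)) - 12090 = (-10343/2743 + (-2670 + 7064)) - 12090 = (-10343/2743 + 4394) - 12090 = 12042399/2743 - 12090 = -21120471/2743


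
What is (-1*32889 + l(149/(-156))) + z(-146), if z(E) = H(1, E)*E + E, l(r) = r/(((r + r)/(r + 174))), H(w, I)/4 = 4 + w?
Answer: -11190965/312 ≈ -35869.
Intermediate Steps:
H(w, I) = 16 + 4*w (H(w, I) = 4*(4 + w) = 16 + 4*w)
l(r) = 87 + r/2 (l(r) = r/(((2*r)/(174 + r))) = r/((2*r/(174 + r))) = r*((174 + r)/(2*r)) = 87 + r/2)
z(E) = 21*E (z(E) = (16 + 4*1)*E + E = (16 + 4)*E + E = 20*E + E = 21*E)
(-1*32889 + l(149/(-156))) + z(-146) = (-1*32889 + (87 + (149/(-156))/2)) + 21*(-146) = (-32889 + (87 + (149*(-1/156))/2)) - 3066 = (-32889 + (87 + (1/2)*(-149/156))) - 3066 = (-32889 + (87 - 149/312)) - 3066 = (-32889 + 26995/312) - 3066 = -10234373/312 - 3066 = -11190965/312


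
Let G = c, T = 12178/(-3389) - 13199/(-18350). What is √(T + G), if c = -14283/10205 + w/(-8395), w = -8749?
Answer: I*√5870458967196516940242940854/42621755551570 ≈ 1.7976*I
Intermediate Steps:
c = -6124448/17134195 (c = -14283/10205 - 8749/(-8395) = -14283*1/10205 - 8749*(-1/8395) = -14283/10205 + 8749/8395 = -6124448/17134195 ≈ -0.35744)
T = -178734889/62188150 (T = 12178*(-1/3389) - 13199*(-1/18350) = -12178/3389 + 13199/18350 = -178734889/62188150 ≈ -2.8741)
G = -6124448/17134195 ≈ -0.35744
√(T + G) = √(-178734889/62188150 - 6124448/17134195) = √(-688669306464111/213108777757850) = I*√5870458967196516940242940854/42621755551570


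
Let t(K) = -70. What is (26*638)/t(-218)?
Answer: -8294/35 ≈ -236.97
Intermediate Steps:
(26*638)/t(-218) = (26*638)/(-70) = 16588*(-1/70) = -8294/35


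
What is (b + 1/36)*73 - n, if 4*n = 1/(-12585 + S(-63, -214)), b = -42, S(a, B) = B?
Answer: -352942022/115191 ≈ -3064.0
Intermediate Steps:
n = -1/51196 (n = 1/(4*(-12585 - 214)) = (¼)/(-12799) = (¼)*(-1/12799) = -1/51196 ≈ -1.9533e-5)
(b + 1/36)*73 - n = (-42 + 1/36)*73 - 1*(-1/51196) = (-42 + 1/36)*73 + 1/51196 = -1511/36*73 + 1/51196 = -110303/36 + 1/51196 = -352942022/115191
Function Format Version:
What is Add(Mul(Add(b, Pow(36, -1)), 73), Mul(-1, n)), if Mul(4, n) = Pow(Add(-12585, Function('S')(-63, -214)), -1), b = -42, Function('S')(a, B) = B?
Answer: Rational(-352942022, 115191) ≈ -3064.0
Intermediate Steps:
n = Rational(-1, 51196) (n = Mul(Rational(1, 4), Pow(Add(-12585, -214), -1)) = Mul(Rational(1, 4), Pow(-12799, -1)) = Mul(Rational(1, 4), Rational(-1, 12799)) = Rational(-1, 51196) ≈ -1.9533e-5)
Add(Mul(Add(b, Pow(36, -1)), 73), Mul(-1, n)) = Add(Mul(Add(-42, Pow(36, -1)), 73), Mul(-1, Rational(-1, 51196))) = Add(Mul(Add(-42, Rational(1, 36)), 73), Rational(1, 51196)) = Add(Mul(Rational(-1511, 36), 73), Rational(1, 51196)) = Add(Rational(-110303, 36), Rational(1, 51196)) = Rational(-352942022, 115191)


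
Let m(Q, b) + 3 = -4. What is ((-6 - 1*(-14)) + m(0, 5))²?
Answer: 1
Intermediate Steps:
m(Q, b) = -7 (m(Q, b) = -3 - 4 = -7)
((-6 - 1*(-14)) + m(0, 5))² = ((-6 - 1*(-14)) - 7)² = ((-6 + 14) - 7)² = (8 - 7)² = 1² = 1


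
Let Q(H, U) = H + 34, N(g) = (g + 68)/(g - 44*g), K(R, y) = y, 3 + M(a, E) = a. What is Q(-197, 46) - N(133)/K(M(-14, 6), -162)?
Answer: -50338705/308826 ≈ -163.00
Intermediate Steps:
M(a, E) = -3 + a
N(g) = -(68 + g)/(43*g) (N(g) = (68 + g)/((-43*g)) = (68 + g)*(-1/(43*g)) = -(68 + g)/(43*g))
Q(H, U) = 34 + H
Q(-197, 46) - N(133)/K(M(-14, 6), -162) = (34 - 197) - (1/43)*(-68 - 1*133)/133/(-162) = -163 - (1/43)*(1/133)*(-68 - 133)*(-1)/162 = -163 - (1/43)*(1/133)*(-201)*(-1)/162 = -163 - (-201)*(-1)/(5719*162) = -163 - 1*67/308826 = -163 - 67/308826 = -50338705/308826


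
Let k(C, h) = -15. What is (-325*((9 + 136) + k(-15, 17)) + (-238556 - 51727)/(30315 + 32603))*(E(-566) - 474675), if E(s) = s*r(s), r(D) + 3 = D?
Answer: 405754494577243/62918 ≈ 6.4489e+9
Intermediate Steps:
r(D) = -3 + D
E(s) = s*(-3 + s)
(-325*((9 + 136) + k(-15, 17)) + (-238556 - 51727)/(30315 + 32603))*(E(-566) - 474675) = (-325*((9 + 136) - 15) + (-238556 - 51727)/(30315 + 32603))*(-566*(-3 - 566) - 474675) = (-325*(145 - 15) - 290283/62918)*(-566*(-569) - 474675) = (-325*130 - 290283*1/62918)*(322054 - 474675) = (-42250 - 290283/62918)*(-152621) = -2658575783/62918*(-152621) = 405754494577243/62918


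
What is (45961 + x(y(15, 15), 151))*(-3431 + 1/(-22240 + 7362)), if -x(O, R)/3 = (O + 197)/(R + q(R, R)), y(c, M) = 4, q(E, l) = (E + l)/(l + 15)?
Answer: -9918647184942075/62904184 ≈ -1.5768e+8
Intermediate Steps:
q(E, l) = (E + l)/(15 + l)
x(O, R) = -3*(197 + O)/(R + 2*R/(15 + R)) (x(O, R) = -3*(O + 197)/(R + (R + R)/(15 + R)) = -3*(197 + O)/(R + (2*R)/(15 + R)) = -3*(197 + O)/(R + 2*R/(15 + R)))
(45961 + x(y(15, 15), 151))*(-3431 + 1/(-22240 + 7362)) = (45961 - 3*(15 + 151)*(197 + 4)/(151*(17 + 151)))*(-3431 + 1/(-22240 + 7362)) = (45961 - 3*1/151*166*201/168)*(-3431 + 1/(-14878)) = (45961 - 3*1/151*1/168*166*201)*(-3431 - 1/14878) = (45961 - 16683/4228)*(-51046419/14878) = (194306425/4228)*(-51046419/14878) = -9918647184942075/62904184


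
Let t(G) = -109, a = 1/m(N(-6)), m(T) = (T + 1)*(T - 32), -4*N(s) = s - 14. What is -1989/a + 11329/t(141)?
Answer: 35110433/109 ≈ 3.2211e+5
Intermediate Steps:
N(s) = 7/2 - s/4 (N(s) = -(s - 14)/4 = -(-14 + s)/4 = 7/2 - s/4)
m(T) = (1 + T)*(-32 + T)
a = -1/162 (a = 1/(-32 + (7/2 - 1/4*(-6))**2 - 31*(7/2 - 1/4*(-6))) = 1/(-32 + (7/2 + 3/2)**2 - 31*(7/2 + 3/2)) = 1/(-32 + 5**2 - 31*5) = 1/(-32 + 25 - 155) = 1/(-162) = -1/162 ≈ -0.0061728)
-1989/a + 11329/t(141) = -1989/(-1/162) + 11329/(-109) = -1989*(-162) + 11329*(-1/109) = 322218 - 11329/109 = 35110433/109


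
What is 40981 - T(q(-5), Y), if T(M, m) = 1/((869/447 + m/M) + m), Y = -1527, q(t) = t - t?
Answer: 40981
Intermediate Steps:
q(t) = 0
T(M, m) = 1/(869/447 + m + m/M) (T(M, m) = 1/((869*(1/447) + m/M) + m) = 1/((869/447 + m/M) + m) = 1/(869/447 + m + m/M))
40981 - T(q(-5), Y) = 40981 - 447*0/(447*(-1527) + 869*0 + 447*0*(-1527)) = 40981 - 447*0/(-682569 + 0 + 0) = 40981 - 447*0/(-682569) = 40981 - 447*0*(-1)/682569 = 40981 - 1*0 = 40981 + 0 = 40981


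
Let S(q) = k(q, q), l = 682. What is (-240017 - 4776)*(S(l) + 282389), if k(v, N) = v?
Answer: -69293799303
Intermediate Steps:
S(q) = q
(-240017 - 4776)*(S(l) + 282389) = (-240017 - 4776)*(682 + 282389) = -244793*283071 = -69293799303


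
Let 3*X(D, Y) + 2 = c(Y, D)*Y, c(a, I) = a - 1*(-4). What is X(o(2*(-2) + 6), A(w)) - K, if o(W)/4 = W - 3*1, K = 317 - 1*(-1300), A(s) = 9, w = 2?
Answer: -4736/3 ≈ -1578.7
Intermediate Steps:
K = 1617 (K = 317 + 1300 = 1617)
c(a, I) = 4 + a (c(a, I) = a + 4 = 4 + a)
o(W) = -12 + 4*W (o(W) = 4*(W - 3*1) = 4*(W - 3) = 4*(-3 + W) = -12 + 4*W)
X(D, Y) = -2/3 + Y*(4 + Y)/3 (X(D, Y) = -2/3 + ((4 + Y)*Y)/3 = -2/3 + (Y*(4 + Y))/3 = -2/3 + Y*(4 + Y)/3)
X(o(2*(-2) + 6), A(w)) - K = (-2/3 + (1/3)*9*(4 + 9)) - 1*1617 = (-2/3 + (1/3)*9*13) - 1617 = (-2/3 + 39) - 1617 = 115/3 - 1617 = -4736/3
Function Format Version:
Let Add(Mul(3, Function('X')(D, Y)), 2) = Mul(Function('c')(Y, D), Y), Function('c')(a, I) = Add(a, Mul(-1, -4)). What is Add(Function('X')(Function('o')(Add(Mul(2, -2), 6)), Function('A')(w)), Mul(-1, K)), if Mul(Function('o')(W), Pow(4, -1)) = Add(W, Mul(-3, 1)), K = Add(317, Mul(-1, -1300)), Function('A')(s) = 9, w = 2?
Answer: Rational(-4736, 3) ≈ -1578.7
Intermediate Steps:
K = 1617 (K = Add(317, 1300) = 1617)
Function('c')(a, I) = Add(4, a) (Function('c')(a, I) = Add(a, 4) = Add(4, a))
Function('o')(W) = Add(-12, Mul(4, W)) (Function('o')(W) = Mul(4, Add(W, Mul(-3, 1))) = Mul(4, Add(W, -3)) = Mul(4, Add(-3, W)) = Add(-12, Mul(4, W)))
Function('X')(D, Y) = Add(Rational(-2, 3), Mul(Rational(1, 3), Y, Add(4, Y))) (Function('X')(D, Y) = Add(Rational(-2, 3), Mul(Rational(1, 3), Mul(Add(4, Y), Y))) = Add(Rational(-2, 3), Mul(Rational(1, 3), Mul(Y, Add(4, Y)))) = Add(Rational(-2, 3), Mul(Rational(1, 3), Y, Add(4, Y))))
Add(Function('X')(Function('o')(Add(Mul(2, -2), 6)), Function('A')(w)), Mul(-1, K)) = Add(Add(Rational(-2, 3), Mul(Rational(1, 3), 9, Add(4, 9))), Mul(-1, 1617)) = Add(Add(Rational(-2, 3), Mul(Rational(1, 3), 9, 13)), -1617) = Add(Add(Rational(-2, 3), 39), -1617) = Add(Rational(115, 3), -1617) = Rational(-4736, 3)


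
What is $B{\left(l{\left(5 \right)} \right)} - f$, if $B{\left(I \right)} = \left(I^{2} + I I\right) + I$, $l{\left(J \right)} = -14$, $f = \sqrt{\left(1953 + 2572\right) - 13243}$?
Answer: $378 - i \sqrt{8718} \approx 378.0 - 93.37 i$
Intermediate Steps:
$f = i \sqrt{8718}$ ($f = \sqrt{4525 - 13243} = \sqrt{-8718} = i \sqrt{8718} \approx 93.37 i$)
$B{\left(I \right)} = I + 2 I^{2}$ ($B{\left(I \right)} = \left(I^{2} + I^{2}\right) + I = 2 I^{2} + I = I + 2 I^{2}$)
$B{\left(l{\left(5 \right)} \right)} - f = - 14 \left(1 + 2 \left(-14\right)\right) - i \sqrt{8718} = - 14 \left(1 - 28\right) - i \sqrt{8718} = \left(-14\right) \left(-27\right) - i \sqrt{8718} = 378 - i \sqrt{8718}$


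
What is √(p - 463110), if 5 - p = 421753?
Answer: I*√884858 ≈ 940.67*I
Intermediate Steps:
p = -421748 (p = 5 - 1*421753 = 5 - 421753 = -421748)
√(p - 463110) = √(-421748 - 463110) = √(-884858) = I*√884858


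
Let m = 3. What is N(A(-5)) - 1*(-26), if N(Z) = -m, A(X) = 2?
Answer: 23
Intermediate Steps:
N(Z) = -3 (N(Z) = -1*3 = -3)
N(A(-5)) - 1*(-26) = -3 - 1*(-26) = -3 + 26 = 23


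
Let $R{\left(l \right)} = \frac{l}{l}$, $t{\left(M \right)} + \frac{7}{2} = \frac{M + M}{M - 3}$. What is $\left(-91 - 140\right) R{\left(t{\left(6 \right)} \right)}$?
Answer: $-231$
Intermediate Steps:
$t{\left(M \right)} = - \frac{7}{2} + \frac{2 M}{-3 + M}$ ($t{\left(M \right)} = - \frac{7}{2} + \frac{M + M}{M - 3} = - \frac{7}{2} + \frac{2 M}{-3 + M}$)
$R{\left(l \right)} = 1$
$\left(-91 - 140\right) R{\left(t{\left(6 \right)} \right)} = \left(-91 - 140\right) 1 = \left(-231\right) 1 = -231$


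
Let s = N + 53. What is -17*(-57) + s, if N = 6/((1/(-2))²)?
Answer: 1046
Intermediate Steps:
N = 24 (N = 6/((1*(-½))²) = 6/((-½)²) = 6/(¼) = 6*4 = 24)
s = 77 (s = 24 + 53 = 77)
-17*(-57) + s = -17*(-57) + 77 = 969 + 77 = 1046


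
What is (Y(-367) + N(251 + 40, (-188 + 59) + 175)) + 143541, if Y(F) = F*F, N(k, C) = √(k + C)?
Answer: 278230 + √337 ≈ 2.7825e+5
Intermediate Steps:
N(k, C) = √(C + k)
Y(F) = F²
(Y(-367) + N(251 + 40, (-188 + 59) + 175)) + 143541 = ((-367)² + √(((-188 + 59) + 175) + (251 + 40))) + 143541 = (134689 + √((-129 + 175) + 291)) + 143541 = (134689 + √(46 + 291)) + 143541 = (134689 + √337) + 143541 = 278230 + √337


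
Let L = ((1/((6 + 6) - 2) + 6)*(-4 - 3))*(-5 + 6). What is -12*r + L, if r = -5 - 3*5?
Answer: 1973/10 ≈ 197.30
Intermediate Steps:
r = -20 (r = -5 - 15 = -20)
L = -427/10 (L = ((1/(12 - 2) + 6)*(-7))*1 = ((1/10 + 6)*(-7))*1 = ((⅒ + 6)*(-7))*1 = ((61/10)*(-7))*1 = -427/10*1 = -427/10 ≈ -42.700)
-12*r + L = -12*(-20) - 427/10 = 240 - 427/10 = 1973/10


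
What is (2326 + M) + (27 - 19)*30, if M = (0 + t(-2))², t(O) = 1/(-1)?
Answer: 2567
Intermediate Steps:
t(O) = -1
M = 1 (M = (0 - 1)² = (-1)² = 1)
(2326 + M) + (27 - 19)*30 = (2326 + 1) + (27 - 19)*30 = 2327 + 8*30 = 2327 + 240 = 2567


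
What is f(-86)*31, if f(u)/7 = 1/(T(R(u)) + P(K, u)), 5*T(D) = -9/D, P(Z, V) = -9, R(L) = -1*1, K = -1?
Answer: -1085/36 ≈ -30.139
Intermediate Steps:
R(L) = -1
T(D) = -9/(5*D) (T(D) = (-9/D)/5 = -9/(5*D))
f(u) = -35/36 (f(u) = 7/(-9/5/(-1) - 9) = 7/(-9/5*(-1) - 9) = 7/(9/5 - 9) = 7/(-36/5) = 7*(-5/36) = -35/36)
f(-86)*31 = -35/36*31 = -1085/36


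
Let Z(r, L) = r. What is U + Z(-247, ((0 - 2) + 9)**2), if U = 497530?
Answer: 497283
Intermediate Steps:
U + Z(-247, ((0 - 2) + 9)**2) = 497530 - 247 = 497283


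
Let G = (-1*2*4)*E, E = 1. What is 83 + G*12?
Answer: -13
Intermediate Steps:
G = -8 (G = (-1*2*4)*1 = -2*4*1 = -8*1 = -8)
83 + G*12 = 83 - 8*12 = 83 - 96 = -13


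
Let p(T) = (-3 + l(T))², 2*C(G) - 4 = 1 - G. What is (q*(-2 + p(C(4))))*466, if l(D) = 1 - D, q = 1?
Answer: 3961/2 ≈ 1980.5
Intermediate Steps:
C(G) = 5/2 - G/2 (C(G) = 2 + (1 - G)/2 = 2 + (½ - G/2) = 5/2 - G/2)
p(T) = (-2 - T)² (p(T) = (-3 + (1 - T))² = (-2 - T)²)
(q*(-2 + p(C(4))))*466 = (1*(-2 + (2 + (5/2 - ½*4))²))*466 = (1*(-2 + (2 + (5/2 - 2))²))*466 = (1*(-2 + (2 + ½)²))*466 = (1*(-2 + (5/2)²))*466 = (1*(-2 + 25/4))*466 = (1*(17/4))*466 = (17/4)*466 = 3961/2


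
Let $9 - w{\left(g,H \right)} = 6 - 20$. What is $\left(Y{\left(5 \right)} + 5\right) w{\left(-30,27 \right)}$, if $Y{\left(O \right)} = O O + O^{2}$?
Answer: $1265$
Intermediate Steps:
$Y{\left(O \right)} = 2 O^{2}$ ($Y{\left(O \right)} = O^{2} + O^{2} = 2 O^{2}$)
$w{\left(g,H \right)} = 23$ ($w{\left(g,H \right)} = 9 - \left(6 - 20\right) = 9 - -14 = 9 + 14 = 23$)
$\left(Y{\left(5 \right)} + 5\right) w{\left(-30,27 \right)} = \left(2 \cdot 5^{2} + 5\right) 23 = \left(2 \cdot 25 + 5\right) 23 = \left(50 + 5\right) 23 = 55 \cdot 23 = 1265$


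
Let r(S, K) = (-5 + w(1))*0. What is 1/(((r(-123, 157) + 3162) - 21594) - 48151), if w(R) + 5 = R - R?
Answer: -1/66583 ≈ -1.5019e-5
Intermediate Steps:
w(R) = -5 (w(R) = -5 + (R - R) = -5 + 0 = -5)
r(S, K) = 0 (r(S, K) = (-5 - 5)*0 = -10*0 = 0)
1/(((r(-123, 157) + 3162) - 21594) - 48151) = 1/(((0 + 3162) - 21594) - 48151) = 1/((3162 - 21594) - 48151) = 1/(-18432 - 48151) = 1/(-66583) = -1/66583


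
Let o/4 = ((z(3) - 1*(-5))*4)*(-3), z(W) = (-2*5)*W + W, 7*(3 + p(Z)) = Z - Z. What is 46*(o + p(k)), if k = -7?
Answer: 48438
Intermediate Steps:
p(Z) = -3 (p(Z) = -3 + (Z - Z)/7 = -3 + (⅐)*0 = -3 + 0 = -3)
z(W) = -9*W (z(W) = -10*W + W = -9*W)
o = 1056 (o = 4*(((-9*3 - 1*(-5))*4)*(-3)) = 4*(((-27 + 5)*4)*(-3)) = 4*(-22*4*(-3)) = 4*(-88*(-3)) = 4*264 = 1056)
46*(o + p(k)) = 46*(1056 - 3) = 46*1053 = 48438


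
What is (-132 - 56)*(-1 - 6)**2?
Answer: -9212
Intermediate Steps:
(-132 - 56)*(-1 - 6)**2 = -188*(-7)**2 = -188*49 = -9212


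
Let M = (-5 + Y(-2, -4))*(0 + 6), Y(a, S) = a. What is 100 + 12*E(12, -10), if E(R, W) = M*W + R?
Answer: 5284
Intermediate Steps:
M = -42 (M = (-5 - 2)*(0 + 6) = -7*6 = -42)
E(R, W) = R - 42*W (E(R, W) = -42*W + R = R - 42*W)
100 + 12*E(12, -10) = 100 + 12*(12 - 42*(-10)) = 100 + 12*(12 + 420) = 100 + 12*432 = 100 + 5184 = 5284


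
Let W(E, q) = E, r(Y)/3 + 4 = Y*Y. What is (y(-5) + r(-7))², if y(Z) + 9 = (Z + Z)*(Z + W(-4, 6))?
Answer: 46656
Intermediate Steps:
r(Y) = -12 + 3*Y² (r(Y) = -12 + 3*(Y*Y) = -12 + 3*Y²)
y(Z) = -9 + 2*Z*(-4 + Z) (y(Z) = -9 + (Z + Z)*(Z - 4) = -9 + (2*Z)*(-4 + Z) = -9 + 2*Z*(-4 + Z))
(y(-5) + r(-7))² = ((-9 - 8*(-5) + 2*(-5)²) + (-12 + 3*(-7)²))² = ((-9 + 40 + 2*25) + (-12 + 3*49))² = ((-9 + 40 + 50) + (-12 + 147))² = (81 + 135)² = 216² = 46656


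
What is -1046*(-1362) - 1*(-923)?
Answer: 1425575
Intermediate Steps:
-1046*(-1362) - 1*(-923) = 1424652 + 923 = 1425575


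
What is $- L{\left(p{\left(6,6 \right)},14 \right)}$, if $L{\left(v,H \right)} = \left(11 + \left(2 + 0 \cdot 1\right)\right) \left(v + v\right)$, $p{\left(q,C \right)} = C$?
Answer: $-156$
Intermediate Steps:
$L{\left(v,H \right)} = 26 v$ ($L{\left(v,H \right)} = \left(11 + \left(2 + 0\right)\right) 2 v = \left(11 + 2\right) 2 v = 13 \cdot 2 v = 26 v$)
$- L{\left(p{\left(6,6 \right)},14 \right)} = - 26 \cdot 6 = \left(-1\right) 156 = -156$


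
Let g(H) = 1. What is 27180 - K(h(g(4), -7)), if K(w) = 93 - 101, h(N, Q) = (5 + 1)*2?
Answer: 27188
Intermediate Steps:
h(N, Q) = 12 (h(N, Q) = 6*2 = 12)
K(w) = -8
27180 - K(h(g(4), -7)) = 27180 - 1*(-8) = 27180 + 8 = 27188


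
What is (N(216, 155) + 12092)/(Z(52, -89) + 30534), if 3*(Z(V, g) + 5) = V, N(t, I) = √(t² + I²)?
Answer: 36276/91639 + 3*√70681/91639 ≈ 0.40456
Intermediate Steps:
N(t, I) = √(I² + t²)
Z(V, g) = -5 + V/3
(N(216, 155) + 12092)/(Z(52, -89) + 30534) = (√(155² + 216²) + 12092)/((-5 + (⅓)*52) + 30534) = (√(24025 + 46656) + 12092)/((-5 + 52/3) + 30534) = (√70681 + 12092)/(37/3 + 30534) = (12092 + √70681)/(91639/3) = (12092 + √70681)*(3/91639) = 36276/91639 + 3*√70681/91639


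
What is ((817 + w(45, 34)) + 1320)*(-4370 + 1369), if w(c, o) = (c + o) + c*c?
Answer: -12727241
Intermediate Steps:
w(c, o) = c + o + c² (w(c, o) = (c + o) + c² = c + o + c²)
((817 + w(45, 34)) + 1320)*(-4370 + 1369) = ((817 + (45 + 34 + 45²)) + 1320)*(-4370 + 1369) = ((817 + (45 + 34 + 2025)) + 1320)*(-3001) = ((817 + 2104) + 1320)*(-3001) = (2921 + 1320)*(-3001) = 4241*(-3001) = -12727241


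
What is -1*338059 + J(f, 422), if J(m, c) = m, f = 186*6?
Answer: -336943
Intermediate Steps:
f = 1116
-1*338059 + J(f, 422) = -1*338059 + 1116 = -338059 + 1116 = -336943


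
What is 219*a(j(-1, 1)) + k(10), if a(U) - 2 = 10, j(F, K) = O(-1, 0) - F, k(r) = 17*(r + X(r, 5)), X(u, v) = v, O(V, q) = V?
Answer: 2883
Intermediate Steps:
k(r) = 85 + 17*r (k(r) = 17*(r + 5) = 17*(5 + r) = 85 + 17*r)
j(F, K) = -1 - F
a(U) = 12 (a(U) = 2 + 10 = 12)
219*a(j(-1, 1)) + k(10) = 219*12 + (85 + 17*10) = 2628 + (85 + 170) = 2628 + 255 = 2883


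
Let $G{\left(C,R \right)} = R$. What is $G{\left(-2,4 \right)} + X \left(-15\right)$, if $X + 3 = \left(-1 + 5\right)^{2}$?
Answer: $-191$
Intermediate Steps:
$X = 13$ ($X = -3 + \left(-1 + 5\right)^{2} = -3 + 4^{2} = -3 + 16 = 13$)
$G{\left(-2,4 \right)} + X \left(-15\right) = 4 + 13 \left(-15\right) = 4 - 195 = -191$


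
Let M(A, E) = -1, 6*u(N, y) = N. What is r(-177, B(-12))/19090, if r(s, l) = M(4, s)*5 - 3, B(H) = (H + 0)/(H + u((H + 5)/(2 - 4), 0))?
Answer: -4/9545 ≈ -0.00041907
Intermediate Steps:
u(N, y) = N/6
B(H) = H/(-5/12 + 11*H/12) (B(H) = (H + 0)/(H + ((H + 5)/(2 - 4))/6) = H/(H + ((5 + H)/(-2))/6) = H/(H + ((5 + H)*(-1/2))/6) = H/(H + (-5/2 - H/2)/6) = H/(H + (-5/12 - H/12)) = H/(-5/12 + 11*H/12))
r(s, l) = -8 (r(s, l) = -1*5 - 3 = -5 - 3 = -8)
r(-177, B(-12))/19090 = -8/19090 = -8*1/19090 = -4/9545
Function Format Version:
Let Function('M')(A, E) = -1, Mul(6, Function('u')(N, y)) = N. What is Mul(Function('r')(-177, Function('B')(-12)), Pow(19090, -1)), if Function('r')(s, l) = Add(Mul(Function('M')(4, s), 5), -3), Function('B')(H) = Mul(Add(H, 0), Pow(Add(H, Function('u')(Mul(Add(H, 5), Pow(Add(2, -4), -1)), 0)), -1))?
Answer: Rational(-4, 9545) ≈ -0.00041907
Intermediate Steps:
Function('u')(N, y) = Mul(Rational(1, 6), N)
Function('B')(H) = Mul(H, Pow(Add(Rational(-5, 12), Mul(Rational(11, 12), H)), -1)) (Function('B')(H) = Mul(Add(H, 0), Pow(Add(H, Mul(Rational(1, 6), Mul(Add(H, 5), Pow(Add(2, -4), -1)))), -1)) = Mul(H, Pow(Add(H, Mul(Rational(1, 6), Mul(Add(5, H), Pow(-2, -1)))), -1)) = Mul(H, Pow(Add(H, Mul(Rational(1, 6), Mul(Add(5, H), Rational(-1, 2)))), -1)) = Mul(H, Pow(Add(H, Mul(Rational(1, 6), Add(Rational(-5, 2), Mul(Rational(-1, 2), H)))), -1)) = Mul(H, Pow(Add(H, Add(Rational(-5, 12), Mul(Rational(-1, 12), H))), -1)) = Mul(H, Pow(Add(Rational(-5, 12), Mul(Rational(11, 12), H)), -1)))
Function('r')(s, l) = -8 (Function('r')(s, l) = Add(Mul(-1, 5), -3) = Add(-5, -3) = -8)
Mul(Function('r')(-177, Function('B')(-12)), Pow(19090, -1)) = Mul(-8, Pow(19090, -1)) = Mul(-8, Rational(1, 19090)) = Rational(-4, 9545)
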